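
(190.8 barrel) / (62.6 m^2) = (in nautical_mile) 1 barrel = 0.15898729 m^3, so 190.8 barrel = 190.8 * 0.15898729 = 30.334776 m^3. 62.6 m^2 is already in m^2. Combine: 30.334776 m^3 / 62.6 m^2 = 0.48458108 m. 1 nautical_mile = 1852 m, so 0.48458108 m = 0.48458108 / 1852 = 0.00026165285 nautical_mile ≈ 0.0002617 nautical_mile (4 s.f.). Final answer: 0.0002617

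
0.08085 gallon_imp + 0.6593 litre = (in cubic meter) 1 gallon_imp = 0.00454609 m^3, so 0.08085 gallon_imp = 0.08085 * 0.00454609 = 0.00036755138 m^3. 1 litre = 0.001 m^3, so 0.6593 litre = 0.6593 * 0.001 = 0.0006593 m^3. Sum: 0.00036755138 + 0.0006593 = 0.0010268514 m^3. 0.0010268514 m^3 = 0.0010268514 cubic meter ≈ 0.001027 cubic meter (4 s.f.). Final answer: 0.001027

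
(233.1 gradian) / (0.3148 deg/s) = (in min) 1 gradian = 0.015707963 rad, so 233.1 gradian = 233.1 * 0.015707963 = 3.6615262 rad. 1 deg/s = 0.017453293 rad/s, so 0.3148 deg/s = 0.3148 * 0.017453293 = 0.0054942965 rad/s. Combine: 3.6615262 rad / 0.0054942965 rad/s = 666.42313 s. 1 min = 60 s, so 666.42313 s = 666.42313 / 60 = 11.107052 min ≈ 11.11 min (4 s.f.). Final answer: 11.11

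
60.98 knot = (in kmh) 112.9. Check: 1 knot = 0.51444444 m/s, so 60.98 knot = 60.98 * 0.51444444 = 31.370822 m/s. 1 kmh = 0.27777778 m/s, so 31.370822 m/s = 31.370822 / 0.27777778 = 112.93496 kmh ≈ 112.9 kmh (4 s.f.).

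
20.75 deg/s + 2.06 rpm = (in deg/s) 1 deg/s = 0.017453293 rad/s, so 20.75 deg/s = 20.75 * 0.017453293 = 0.36215582 rad/s. 1 rpm = 0.10471976 rad/s, so 2.06 rpm = 2.06 * 0.10471976 = 0.2157227 rad/s. Sum: 0.36215582 + 0.2157227 = 0.57787852 rad/s. 1 deg/s = 0.017453293 rad/s, so 0.57787852 rad/s = 0.57787852 / 0.017453293 = 33.11 deg/s. Final answer: 33.11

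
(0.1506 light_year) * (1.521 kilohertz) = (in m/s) 2.167e+18. Check: 1 light_year = 9.4607305e+15 m, so 0.1506 light_year = 0.1506 * 9.4607305e+15 = 1.424786e+15 m. 1 kilohertz = 1000 Hz, so 1.521 kilohertz = 1.521 * 1000 = 1521 Hz. Combine: 1.424786e+15 m * 1521 Hz = 2.1670995e+18 m/s. Result: 2.1670995e+18 m/s ≈ 2.167e+18 m/s (4 s.f.).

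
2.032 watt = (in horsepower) 0.002725. Check: 2.032 watt = 2.032 W. 1 horsepower = 745.69987 W, so 2.032 W = 2.032 / 745.69987 = 0.0027249569 horsepower ≈ 0.002725 horsepower (4 s.f.).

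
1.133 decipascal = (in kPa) 1 decipascal = 0.1 Pa, so 1.133 decipascal = 1.133 * 0.1 = 0.1133 Pa. 1 kPa = 1000 Pa, so 0.1133 Pa = 0.1133 / 1000 = 0.0001133 kPa. Final answer: 0.0001133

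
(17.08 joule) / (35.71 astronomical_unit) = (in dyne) 3.197e-07. Check: 17.08 joule = 17.08 J. 1 astronomical_unit = 1.4959787e+11 m, so 35.71 astronomical_unit = 35.71 * 1.4959787e+11 = 5.34214e+12 m. Combine: 17.08 J / 5.34214e+12 m = 3.1972206e-12 N. 1 dyne = 1e-05 N, so 3.1972206e-12 N = 3.1972206e-12 / 1e-05 = 3.1972206e-07 dyne ≈ 3.197e-07 dyne (4 s.f.).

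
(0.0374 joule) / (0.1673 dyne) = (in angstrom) 2.236e+14. Check: 0.0374 joule = 0.0374 J. 1 dyne = 1e-05 N, so 0.1673 dyne = 0.1673 * 1e-05 = 1.673e-06 N. Combine: 0.0374 J / 1.673e-06 N = 22355.051 m. 1 angstrom = 1e-10 m, so 22355.051 m = 22355.051 / 1e-10 = 2.2355051e+14 angstrom ≈ 2.236e+14 angstrom (4 s.f.).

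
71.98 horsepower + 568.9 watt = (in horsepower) 72.74. Check: 1 horsepower = 745.69987 W, so 71.98 horsepower = 71.98 * 745.69987 = 53675.477 W. 568.9 watt = 568.9 W. Sum: 53675.477 + 568.9 = 54244.377 W. 1 horsepower = 745.69987 W, so 54244.377 W = 54244.377 / 745.69987 = 72.742907 horsepower ≈ 72.74 horsepower (4 s.f.).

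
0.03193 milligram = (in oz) 1.126e-06. Check: 1 milligram = 1e-06 kg, so 0.03193 milligram = 0.03193 * 1e-06 = 3.193e-08 kg. 1 oz = 0.028349523 kg, so 3.193e-08 kg = 3.193e-08 / 0.028349523 = 1.1262976e-06 oz ≈ 1.126e-06 oz (4 s.f.).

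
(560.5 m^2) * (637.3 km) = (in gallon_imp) 560.5 m^2 is already in m^2. 1 km = 1000 m, so 637.3 km = 637.3 * 1000 = 637300 m. Combine: 560.5 m^2 * 637300 m = 3.5720665e+08 m^3. 1 gallon_imp = 0.00454609 m^3, so 3.5720665e+08 m^3 = 3.5720665e+08 / 0.00454609 = 7.8574478e+10 gallon_imp ≈ 7.857e+10 gallon_imp (4 s.f.). Final answer: 7.857e+10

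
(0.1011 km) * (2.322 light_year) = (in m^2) 1 km = 1000 m, so 0.1011 km = 0.1011 * 1000 = 101.1 m. 1 light_year = 9.4607305e+15 m, so 2.322 light_year = 2.322 * 9.4607305e+15 = 2.1967816e+16 m. Combine: 101.1 m * 2.1967816e+16 m = 2.2209462e+18 m^2. Result: 2.2209462e+18 m^2 ≈ 2.221e+18 m^2 (4 s.f.). Final answer: 2.221e+18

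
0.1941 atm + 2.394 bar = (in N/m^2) 1 atm = 101325 Pa, so 0.1941 atm = 0.1941 * 101325 = 19667.182 Pa. 1 bar = 100000 Pa, so 2.394 bar = 2.394 * 100000 = 239400 Pa. Sum: 19667.182 + 239400 = 259067.18 Pa. 259067.18 Pa = 259067.18 N/m^2 ≈ 2.591e+05 N/m^2 (4 s.f.). Final answer: 2.591e+05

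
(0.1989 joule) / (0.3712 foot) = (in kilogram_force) 0.1989 joule = 0.1989 J. 1 foot = 0.3048 m, so 0.3712 foot = 0.3712 * 0.3048 = 0.11314176 m. Combine: 0.1989 J / 0.11314176 m = 1.7579716 N. 1 kilogram_force = 9.80665 N, so 1.7579716 N = 1.7579716 / 9.80665 = 0.17926321 kilogram_force ≈ 0.1793 kilogram_force (4 s.f.). Final answer: 0.1793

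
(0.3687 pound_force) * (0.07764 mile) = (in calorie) 1 pound_force = 4.4482216 N, so 0.3687 pound_force = 0.3687 * 4.4482216 = 1.6400593 N. 1 mile = 1609.344 m, so 0.07764 mile = 0.07764 * 1609.344 = 124.94947 m. Combine: 1.6400593 N * 124.94947 m = 204.92454 J. 1 calorie = 4.184 J, so 204.92454 J = 204.92454 / 4.184 = 48.97814 calorie ≈ 48.98 calorie (4 s.f.). Final answer: 48.98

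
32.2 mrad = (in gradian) 2.05. Check: 1 mrad = 0.001 rad, so 32.2 mrad = 32.2 * 0.001 = 0.0322 rad. 1 gradian = 0.015707963 rad, so 0.0322 rad = 0.0322 / 0.015707963 = 2.0499157 gradian ≈ 2.05 gradian (4 s.f.).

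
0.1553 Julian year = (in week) 1 Julian year = 31557600 s, so 0.1553 Julian year = 0.1553 * 31557600 = 4900895.3 s. 1 week = 604800 s, so 4900895.3 s = 4900895.3 / 604800 = 8.1033321 week ≈ 8.103 week (4 s.f.). Final answer: 8.103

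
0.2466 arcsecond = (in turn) 1.903e-07. Check: 1 arcsecond = 4.8481368e-06 rad, so 0.2466 arcsecond = 0.2466 * 4.8481368e-06 = 1.1955505e-06 rad. 1 turn = 6.2831853 rad, so 1.1955505e-06 rad = 1.1955505e-06 / 6.2831853 = 1.9027778e-07 turn ≈ 1.903e-07 turn (4 s.f.).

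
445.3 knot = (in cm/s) 2.291e+04. Check: 1 knot = 0.51444444 m/s, so 445.3 knot = 445.3 * 0.51444444 = 229.08211 m/s. 1 cm/s = 0.01 m/s, so 229.08211 m/s = 229.08211 / 0.01 = 22908.211 cm/s ≈ 2.291e+04 cm/s (4 s.f.).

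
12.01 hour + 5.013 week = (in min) 1 hour = 3600 s, so 12.01 hour = 12.01 * 3600 = 43236 s. 1 week = 604800 s, so 5.013 week = 5.013 * 604800 = 3031862.4 s. Sum: 43236 + 3031862.4 = 3075098.4 s. 1 min = 60 s, so 3075098.4 s = 3075098.4 / 60 = 51251.64 min ≈ 5.125e+04 min (4 s.f.). Final answer: 5.125e+04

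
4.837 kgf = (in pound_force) 1 kgf = 9.80665 N, so 4.837 kgf = 4.837 * 9.80665 = 47.434766 N. 1 pound_force = 4.4482216 N, so 47.434766 N = 47.434766 / 4.4482216 = 10.66376 pound_force ≈ 10.66 pound_force (4 s.f.). Final answer: 10.66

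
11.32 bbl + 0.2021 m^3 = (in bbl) 1 bbl = 0.15898729 m^3, so 11.32 bbl = 11.32 * 0.15898729 = 1.7997362 m^3. 0.2021 m^3 is already in m^3. Sum: 1.7997362 + 0.2021 = 2.0018362 m^3. 1 bbl = 0.15898729 m^3, so 2.0018362 m^3 = 2.0018362 / 0.15898729 = 12.591171 bbl ≈ 12.59 bbl (4 s.f.). Final answer: 12.59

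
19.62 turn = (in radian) 1 turn = 6.2831853 rad, so 19.62 turn = 19.62 * 6.2831853 = 123.2761 rad. 123.2761 rad = 123.2761 radian ≈ 123.3 radian (4 s.f.). Final answer: 123.3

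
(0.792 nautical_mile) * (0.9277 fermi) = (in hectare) 1.361e-16. Check: 1 nautical_mile = 1852 m, so 0.792 nautical_mile = 0.792 * 1852 = 1466.784 m. 1 fermi = 1e-15 m, so 0.9277 fermi = 0.9277 * 1e-15 = 9.277e-16 m. Combine: 1466.784 m * 9.277e-16 m = 1.3607355e-12 m^2. 1 hectare = 10000 m^2, so 1.3607355e-12 m^2 = 1.3607355e-12 / 10000 = 1.3607355e-16 hectare ≈ 1.361e-16 hectare (4 s.f.).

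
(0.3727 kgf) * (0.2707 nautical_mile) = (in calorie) 437.9. Check: 1 kgf = 9.80665 N, so 0.3727 kgf = 0.3727 * 9.80665 = 3.6549385 N. 1 nautical_mile = 1852 m, so 0.2707 nautical_mile = 0.2707 * 1852 = 501.3364 m. Combine: 3.6549385 N * 501.3364 m = 1832.3537 J. 1 calorie = 4.184 J, so 1832.3537 J = 1832.3537 / 4.184 = 437.94304 calorie ≈ 437.9 calorie (4 s.f.).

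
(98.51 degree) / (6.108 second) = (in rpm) 2.688. Check: 1 degree = 0.017453293 rad, so 98.51 degree = 98.51 * 0.017453293 = 1.7193238 rad. 6.108 second = 6.108 s. Combine: 1.7193238 rad / 6.108 s = 0.2814872 rad/s. 1 rpm = 0.10471976 rad/s, so 0.2814872 rad/s = 0.2814872 / 0.10471976 = 2.6880048 rpm ≈ 2.688 rpm (4 s.f.).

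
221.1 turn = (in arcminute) 4.776e+06. Check: 1 turn = 6.2831853 rad, so 221.1 turn = 221.1 * 6.2831853 = 1389.2123 rad. 1 arcminute = 0.00029088821 rad, so 1389.2123 rad = 1389.2123 / 0.00029088821 = 4775760 arcminute ≈ 4.776e+06 arcminute (4 s.f.).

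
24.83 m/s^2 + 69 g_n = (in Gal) 7.015e+04. Check: 24.83 m/s^2 is already in m/s^2. 1 g_n = 9.80665 m/s^2, so 69 g_n = 69 * 9.80665 = 676.65885 m/s^2. Sum: 24.83 + 676.65885 = 701.48885 m/s^2. 1 Gal = 0.01 m/s^2, so 701.48885 m/s^2 = 701.48885 / 0.01 = 70148.885 Gal ≈ 7.015e+04 Gal (4 s.f.).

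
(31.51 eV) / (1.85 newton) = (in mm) 2.729e-15. Check: 1 eV = 1.6021766e-19 J, so 31.51 eV = 31.51 * 1.6021766e-19 = 5.0484586e-18 J. 1.85 newton = 1.85 N. Combine: 5.0484586e-18 J / 1.85 N = 2.7288965e-18 m. 1 mm = 0.001 m, so 2.7288965e-18 m = 2.7288965e-18 / 0.001 = 2.7288965e-15 mm ≈ 2.729e-15 mm (4 s.f.).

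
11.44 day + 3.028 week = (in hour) 1 day = 86400 s, so 11.44 day = 11.44 * 86400 = 988416 s. 1 week = 604800 s, so 3.028 week = 3.028 * 604800 = 1831334.4 s. Sum: 988416 + 1831334.4 = 2819750.4 s. 1 hour = 3600 s, so 2819750.4 s = 2819750.4 / 3600 = 783.264 hour ≈ 783.3 hour (4 s.f.). Final answer: 783.3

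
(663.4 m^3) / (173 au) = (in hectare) 663.4 m^3 is already in m^3. 1 au = 1.4959787e+11 m, so 173 au = 173 * 1.4959787e+11 = 2.5880432e+13 m. Combine: 663.4 m^3 / 2.5880432e+13 m = 2.5633266e-11 m^2. 1 hectare = 10000 m^2, so 2.5633266e-11 m^2 = 2.5633266e-11 / 10000 = 2.5633266e-15 hectare ≈ 2.563e-15 hectare (4 s.f.). Final answer: 2.563e-15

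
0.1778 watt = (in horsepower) 0.0002384. Check: 0.1778 watt = 0.1778 W. 1 horsepower = 745.69987 W, so 0.1778 W = 0.1778 / 745.69987 = 0.00023843373 horsepower ≈ 0.0002384 horsepower (4 s.f.).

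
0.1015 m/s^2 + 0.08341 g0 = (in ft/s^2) 0.1015 m/s^2 is already in m/s^2. 1 g0 = 9.80665 m/s^2, so 0.08341 g0 = 0.08341 * 9.80665 = 0.81797268 m/s^2. Sum: 0.1015 + 0.81797268 = 0.91947268 m/s^2. 1 ft/s^2 = 0.3048 m/s^2, so 0.91947268 m/s^2 = 0.91947268 / 0.3048 = 3.0166426 ft/s^2 ≈ 3.017 ft/s^2 (4 s.f.). Final answer: 3.017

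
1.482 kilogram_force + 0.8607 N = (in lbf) 1 kilogram_force = 9.80665 N, so 1.482 kilogram_force = 1.482 * 9.80665 = 14.533455 N. 0.8607 N is already in N. Sum: 14.533455 + 0.8607 = 15.394155 N. 1 lbf = 4.4482216 N, so 15.394155 N = 15.394155 / 4.4482216 = 3.4607438 lbf ≈ 3.461 lbf (4 s.f.). Final answer: 3.461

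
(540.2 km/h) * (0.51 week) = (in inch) 1.822e+09. Check: 1 km/h = 0.27777778 m/s, so 540.2 km/h = 540.2 * 0.27777778 = 150.05556 m/s. 1 week = 604800 s, so 0.51 week = 0.51 * 604800 = 308448 s. Combine: 150.05556 m/s * 308448 s = 46284336 m. 1 inch = 0.0254 m, so 46284336 m = 46284336 / 0.0254 = 1.822218e+09 inch ≈ 1.822e+09 inch (4 s.f.).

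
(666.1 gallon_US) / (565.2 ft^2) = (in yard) 0.05252. Check: 1 gallon_US = 0.0037854118 m^3, so 666.1 gallon_US = 666.1 * 0.0037854118 = 2.5214628 m^3. 1 ft^2 = 0.09290304 m^2, so 565.2 ft^2 = 565.2 * 0.09290304 = 52.508798 m^2. Combine: 2.5214628 m^3 / 52.508798 m^2 = 0.048019815 m. 1 yard = 0.9144 m, so 0.048019815 m = 0.048019815 / 0.9144 = 0.052515109 yard ≈ 0.05252 yard (4 s.f.).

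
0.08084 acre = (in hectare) 0.03271. Check: 1 acre = 4046.8564 m^2, so 0.08084 acre = 0.08084 * 4046.8564 = 327.14787 m^2. 1 hectare = 10000 m^2, so 327.14787 m^2 = 327.14787 / 10000 = 0.032714787 hectare ≈ 0.03271 hectare (4 s.f.).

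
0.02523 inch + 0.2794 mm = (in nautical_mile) 1 inch = 0.0254 m, so 0.02523 inch = 0.02523 * 0.0254 = 0.000640842 m. 1 mm = 0.001 m, so 0.2794 mm = 0.2794 * 0.001 = 0.0002794 m. Sum: 0.000640842 + 0.0002794 = 0.000920242 m. 1 nautical_mile = 1852 m, so 0.000920242 m = 0.000920242 / 1852 = 4.9689093e-07 nautical_mile ≈ 4.969e-07 nautical_mile (4 s.f.). Final answer: 4.969e-07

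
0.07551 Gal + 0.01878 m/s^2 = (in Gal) 1.954. Check: 1 Gal = 0.01 m/s^2, so 0.07551 Gal = 0.07551 * 0.01 = 0.0007551 m/s^2. 0.01878 m/s^2 is already in m/s^2. Sum: 0.0007551 + 0.01878 = 0.0195351 m/s^2. 1 Gal = 0.01 m/s^2, so 0.0195351 m/s^2 = 0.0195351 / 0.01 = 1.95351 Gal ≈ 1.954 Gal (4 s.f.).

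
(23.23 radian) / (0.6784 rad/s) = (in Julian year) 23.23 radian = 23.23 rad. 0.6784 rad/s is already in rad/s. Combine: 23.23 rad / 0.6784 rad/s = 34.242335 s. 1 Julian year = 31557600 s, so 34.242335 s = 34.242335 / 31557600 = 1.0850741e-06 Julian year ≈ 1.085e-06 Julian year (4 s.f.). Final answer: 1.085e-06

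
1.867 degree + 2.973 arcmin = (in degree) 1 degree = 0.017453293 rad, so 1.867 degree = 1.867 * 0.017453293 = 0.032585297 rad. 1 arcmin = 0.00029088821 rad, so 2.973 arcmin = 2.973 * 0.00029088821 = 0.00086481064 rad. Sum: 0.032585297 + 0.00086481064 = 0.033450108 rad. 1 degree = 0.017453293 rad, so 0.033450108 rad = 0.033450108 / 0.017453293 = 1.91655 degree ≈ 1.917 degree (4 s.f.). Final answer: 1.917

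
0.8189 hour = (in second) 2948. Check: 1 hour = 3600 s, so 0.8189 hour = 0.8189 * 3600 = 2948.04 s. 2948.04 s = 2948.04 second ≈ 2948 second (4 s.f.).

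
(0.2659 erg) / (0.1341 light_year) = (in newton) 1 erg = 1e-07 J, so 0.2659 erg = 0.2659 * 1e-07 = 2.659e-08 J. 1 light_year = 9.4607305e+15 m, so 0.1341 light_year = 0.1341 * 9.4607305e+15 = 1.268684e+15 m. Combine: 2.659e-08 J / 1.268684e+15 m = 2.0958726e-23 N. 2.0958726e-23 N = 2.0958726e-23 newton ≈ 2.096e-23 newton (4 s.f.). Final answer: 2.096e-23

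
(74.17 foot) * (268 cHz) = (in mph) 1 foot = 0.3048 m, so 74.17 foot = 74.17 * 0.3048 = 22.607016 m. 1 cHz = 0.01 Hz, so 268 cHz = 268 * 0.01 = 2.68 Hz. Combine: 22.607016 m * 2.68 Hz = 60.586803 m/s. 1 mph = 0.44704 m/s, so 60.586803 m/s = 60.586803 / 0.44704 = 135.52882 mph ≈ 135.5 mph (4 s.f.). Final answer: 135.5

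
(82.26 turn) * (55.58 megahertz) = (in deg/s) 1 turn = 6.2831853 rad, so 82.26 turn = 82.26 * 6.2831853 = 516.85482 rad. 1 megahertz = 1000000 Hz, so 55.58 megahertz = 55.58 * 1000000 = 55580000 Hz. Combine: 516.85482 rad * 55580000 Hz = 2.8726791e+10 rad/s. 1 deg/s = 0.017453293 rad/s, so 2.8726791e+10 rad/s = 2.8726791e+10 / 0.017453293 = 1.6459239e+12 deg/s ≈ 1.646e+12 deg/s (4 s.f.). Final answer: 1.646e+12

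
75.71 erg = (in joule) 1 erg = 1e-07 J, so 75.71 erg = 75.71 * 1e-07 = 7.571e-06 J. 7.571e-06 J = 7.571e-06 joule. Final answer: 7.571e-06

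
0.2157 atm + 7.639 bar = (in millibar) 7858. Check: 1 atm = 101325 Pa, so 0.2157 atm = 0.2157 * 101325 = 21855.803 Pa. 1 bar = 100000 Pa, so 7.639 bar = 7.639 * 100000 = 763900 Pa. Sum: 21855.803 + 763900 = 785755.8 Pa. 1 millibar = 100 Pa, so 785755.8 Pa = 785755.8 / 100 = 7857.558 millibar ≈ 7858 millibar (4 s.f.).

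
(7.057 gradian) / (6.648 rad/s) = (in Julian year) 5.284e-10. Check: 1 gradian = 0.015707963 rad, so 7.057 gradian = 7.057 * 0.015707963 = 0.1108511 rad. 6.648 rad/s is already in rad/s. Combine: 0.1108511 rad / 6.648 rad/s = 0.016674353 s. 1 Julian year = 31557600 s, so 0.016674353 s = 0.016674353 / 31557600 = 5.2837835e-10 Julian year ≈ 5.284e-10 Julian year (4 s.f.).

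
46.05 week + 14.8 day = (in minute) 4.855e+05. Check: 1 week = 604800 s, so 46.05 week = 46.05 * 604800 = 27851040 s. 1 day = 86400 s, so 14.8 day = 14.8 * 86400 = 1278720 s. Sum: 27851040 + 1278720 = 29129760 s. 1 minute = 60 s, so 29129760 s = 29129760 / 60 = 485496 minute ≈ 4.855e+05 minute (4 s.f.).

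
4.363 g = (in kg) 1 g = 0.001 kg, so 4.363 g = 4.363 * 0.001 = 0.004363 kg. Result: 0.004363 kg. Final answer: 0.004363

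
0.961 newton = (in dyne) 0.961 newton = 0.961 N. 1 dyne = 1e-05 N, so 0.961 N = 0.961 / 1e-05 = 96100 dyne ≈ 9.61e+04 dyne (4 s.f.). Final answer: 9.61e+04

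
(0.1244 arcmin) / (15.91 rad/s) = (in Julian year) 1 arcmin = 0.00029088821 rad, so 0.1244 arcmin = 0.1244 * 0.00029088821 = 3.6186493e-05 rad. 15.91 rad/s is already in rad/s. Combine: 3.6186493e-05 rad / 15.91 rad/s = 2.2744496e-06 s. 1 Julian year = 31557600 s, so 2.2744496e-06 s = 2.2744496e-06 / 31557600 = 7.2072959e-14 Julian year ≈ 7.207e-14 Julian year (4 s.f.). Final answer: 7.207e-14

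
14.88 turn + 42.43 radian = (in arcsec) 1 turn = 6.2831853 rad, so 14.88 turn = 14.88 * 6.2831853 = 93.493797 rad. 42.43 radian = 42.43 rad. Sum: 93.493797 + 42.43 = 135.9238 rad. 1 arcsec = 4.8481368e-06 rad, so 135.9238 rad = 135.9238 / 4.8481368e-06 = 28036296 arcsec ≈ 2.804e+07 arcsec (4 s.f.). Final answer: 2.804e+07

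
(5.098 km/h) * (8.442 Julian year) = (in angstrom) 3.773e+18. Check: 1 km/h = 0.27777778 m/s, so 5.098 km/h = 5.098 * 0.27777778 = 1.4161111 m/s. 1 Julian year = 31557600 s, so 8.442 Julian year = 8.442 * 31557600 = 2.6640926e+08 s. Combine: 1.4161111 m/s * 2.6640926e+08 s = 3.7726511e+08 m. 1 angstrom = 1e-10 m, so 3.7726511e+08 m = 3.7726511e+08 / 1e-10 = 3.7726511e+18 angstrom ≈ 3.773e+18 angstrom (4 s.f.).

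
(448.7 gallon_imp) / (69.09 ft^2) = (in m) 0.3178. Check: 1 gallon_imp = 0.00454609 m^3, so 448.7 gallon_imp = 448.7 * 0.00454609 = 2.0398306 m^3. 1 ft^2 = 0.09290304 m^2, so 69.09 ft^2 = 69.09 * 0.09290304 = 6.418671 m^2. Combine: 2.0398306 m^3 / 6.418671 m^2 = 0.31779641 m. Result: 0.31779641 m ≈ 0.3178 m (4 s.f.).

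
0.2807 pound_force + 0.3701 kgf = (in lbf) 1.097. Check: 1 pound_force = 4.4482216 N, so 0.2807 pound_force = 0.2807 * 4.4482216 = 1.2486158 N. 1 kgf = 9.80665 N, so 0.3701 kgf = 0.3701 * 9.80665 = 3.6294412 N. Sum: 1.2486158 + 3.6294412 = 4.878057 N. 1 lbf = 4.4482216 N, so 4.878057 N = 4.878057 / 4.4482216 = 1.0966308 lbf ≈ 1.097 lbf (4 s.f.).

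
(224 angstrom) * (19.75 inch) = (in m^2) 1 angstrom = 1e-10 m, so 224 angstrom = 224 * 1e-10 = 2.24e-08 m. 1 inch = 0.0254 m, so 19.75 inch = 19.75 * 0.0254 = 0.50165 m. Combine: 2.24e-08 m * 0.50165 m = 1.123696e-08 m^2. Result: 1.123696e-08 m^2 ≈ 1.124e-08 m^2 (4 s.f.). Final answer: 1.124e-08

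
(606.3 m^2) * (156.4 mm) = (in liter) 606.3 m^2 is already in m^2. 1 mm = 0.001 m, so 156.4 mm = 156.4 * 0.001 = 0.1564 m. Combine: 606.3 m^2 * 0.1564 m = 94.82532 m^3. 1 liter = 0.001 m^3, so 94.82532 m^3 = 94.82532 / 0.001 = 94825.32 liter ≈ 9.483e+04 liter (4 s.f.). Final answer: 9.483e+04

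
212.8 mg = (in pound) 1 mg = 1e-06 kg, so 212.8 mg = 212.8 * 1e-06 = 0.0002128 kg. 1 pound = 0.45359237 kg, so 0.0002128 kg = 0.0002128 / 0.45359237 = 0.00046914369 pound ≈ 0.0004691 pound (4 s.f.). Final answer: 0.0004691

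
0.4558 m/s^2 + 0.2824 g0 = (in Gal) 322.5. Check: 0.4558 m/s^2 is already in m/s^2. 1 g0 = 9.80665 m/s^2, so 0.2824 g0 = 0.2824 * 9.80665 = 2.769398 m/s^2. Sum: 0.4558 + 2.769398 = 3.225198 m/s^2. 1 Gal = 0.01 m/s^2, so 3.225198 m/s^2 = 3.225198 / 0.01 = 322.5198 Gal ≈ 322.5 Gal (4 s.f.).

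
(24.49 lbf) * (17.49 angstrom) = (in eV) 1.189e+12. Check: 1 lbf = 4.4482216 N, so 24.49 lbf = 24.49 * 4.4482216 = 108.93695 N. 1 angstrom = 1e-10 m, so 17.49 angstrom = 17.49 * 1e-10 = 1.749e-09 m. Combine: 108.93695 N * 1.749e-09 m = 1.9053072e-07 J. 1 eV = 1.6021766e-19 J, so 1.9053072e-07 J = 1.9053072e-07 / 1.6021766e-19 = 1.1891992e+12 eV ≈ 1.189e+12 eV (4 s.f.).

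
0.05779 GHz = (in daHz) 1 GHz = 1e+09 Hz, so 0.05779 GHz = 0.05779 * 1e+09 = 57790000 Hz. 1 daHz = 10 Hz, so 57790000 Hz = 57790000 / 10 = 5779000 daHz ≈ 5.779e+06 daHz (4 s.f.). Final answer: 5.779e+06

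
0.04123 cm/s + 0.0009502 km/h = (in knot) 1 cm/s = 0.01 m/s, so 0.04123 cm/s = 0.04123 * 0.01 = 0.0004123 m/s. 1 km/h = 0.27777778 m/s, so 0.0009502 km/h = 0.0009502 * 0.27777778 = 0.00026394444 m/s. Sum: 0.0004123 + 0.00026394444 = 0.00067624444 m/s. 1 knot = 0.51444444 m/s, so 0.00067624444 m/s = 0.00067624444 / 0.51444444 = 0.001314514 knot ≈ 0.001315 knot (4 s.f.). Final answer: 0.001315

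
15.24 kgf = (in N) 149.5. Check: 1 kgf = 9.80665 N, so 15.24 kgf = 15.24 * 9.80665 = 149.45335 N. Result: 149.45335 N ≈ 149.5 N (4 s.f.).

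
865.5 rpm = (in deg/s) 5193. Check: 1 rpm = 0.10471976 rad/s, so 865.5 rpm = 865.5 * 0.10471976 = 90.634948 rad/s. 1 deg/s = 0.017453293 rad/s, so 90.634948 rad/s = 90.634948 / 0.017453293 = 5193 deg/s.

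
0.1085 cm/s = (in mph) 1 cm/s = 0.01 m/s, so 0.1085 cm/s = 0.1085 * 0.01 = 0.001085 m/s. 1 mph = 0.44704 m/s, so 0.001085 m/s = 0.001085 / 0.44704 = 0.0024270759 mph ≈ 0.002427 mph (4 s.f.). Final answer: 0.002427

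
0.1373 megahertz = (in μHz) 1 megahertz = 1000000 Hz, so 0.1373 megahertz = 0.1373 * 1000000 = 137300 Hz. 1 μHz = 1e-06 Hz, so 137300 Hz = 137300 / 1e-06 = 1.373e+11 μHz. Final answer: 1.373e+11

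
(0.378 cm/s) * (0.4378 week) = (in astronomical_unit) 1 cm/s = 0.01 m/s, so 0.378 cm/s = 0.378 * 0.01 = 0.00378 m/s. 1 week = 604800 s, so 0.4378 week = 0.4378 * 604800 = 264781.44 s. Combine: 0.00378 m/s * 264781.44 s = 1000.8738 m. 1 astronomical_unit = 1.4959787e+11 m, so 1000.8738 m = 1000.8738 / 1.4959787e+11 = 6.6904284e-09 astronomical_unit ≈ 6.69e-09 astronomical_unit (4 s.f.). Final answer: 6.69e-09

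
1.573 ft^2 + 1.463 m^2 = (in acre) 1 ft^2 = 0.09290304 m^2, so 1.573 ft^2 = 1.573 * 0.09290304 = 0.14613648 m^2. 1.463 m^2 is already in m^2. Sum: 0.14613648 + 1.463 = 1.6091365 m^2. 1 acre = 4046.8564 m^2, so 1.6091365 m^2 = 1.6091365 / 4046.8564 = 0.00039762628 acre ≈ 0.0003976 acre (4 s.f.). Final answer: 0.0003976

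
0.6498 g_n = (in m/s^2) 6.372. Check: 1 g_n = 9.80665 m/s^2, so 0.6498 g_n = 0.6498 * 9.80665 = 6.3723612 m/s^2. Result: 6.3723612 m/s^2 ≈ 6.372 m/s^2 (4 s.f.).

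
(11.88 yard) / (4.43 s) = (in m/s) 1 yard = 0.9144 m, so 11.88 yard = 11.88 * 0.9144 = 10.863072 m. 4.43 s is already in s. Combine: 10.863072 m / 4.43 s = 2.4521607 m/s. Result: 2.4521607 m/s ≈ 2.452 m/s (4 s.f.). Final answer: 2.452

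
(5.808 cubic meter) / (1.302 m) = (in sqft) 48.02. Check: 5.808 cubic meter = 5.808 m^3. 1.302 m is already in m. Combine: 5.808 m^3 / 1.302 m = 4.4608295 m^2. 1 sqft = 0.09290304 m^2, so 4.4608295 m^2 = 4.4608295 / 0.09290304 = 48.015969 sqft ≈ 48.02 sqft (4 s.f.).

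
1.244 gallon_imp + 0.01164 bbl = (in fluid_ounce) 253.8. Check: 1 gallon_imp = 0.00454609 m^3, so 1.244 gallon_imp = 1.244 * 0.00454609 = 0.005655336 m^3. 1 bbl = 0.15898729 m^3, so 0.01164 bbl = 0.01164 * 0.15898729 = 0.0018506121 m^3. Sum: 0.005655336 + 0.0018506121 = 0.0075059481 m^3. 1 fluid_ounce = 2.957353e-05 m^3, so 0.0075059481 m^3 = 0.0075059481 / 2.957353e-05 = 253.8063 fluid_ounce ≈ 253.8 fluid_ounce (4 s.f.).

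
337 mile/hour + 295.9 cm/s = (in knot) 298.6. Check: 1 mile/hour = 0.44704 m/s, so 337 mile/hour = 337 * 0.44704 = 150.65248 m/s. 1 cm/s = 0.01 m/s, so 295.9 cm/s = 295.9 * 0.01 = 2.959 m/s. Sum: 150.65248 + 2.959 = 153.61148 m/s. 1 knot = 0.51444444 m/s, so 153.61148 m/s = 153.61148 / 0.51444444 = 298.59683 knot ≈ 298.6 knot (4 s.f.).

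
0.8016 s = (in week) 1 week = 604800 s, so 0.8016 s = 0.8016 / 604800 = 1.3253968e-06 week ≈ 1.325e-06 week (4 s.f.). Final answer: 1.325e-06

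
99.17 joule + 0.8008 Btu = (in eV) 99.17 joule = 99.17 J. 1 Btu = 1055.0559 J, so 0.8008 Btu = 0.8008 * 1055.0559 = 844.88873 J. Sum: 99.17 + 844.88873 = 944.05873 J. 1 eV = 1.6021766e-19 J, so 944.05873 J = 944.05873 / 1.6021766e-19 = 5.8923511e+21 eV ≈ 5.892e+21 eV (4 s.f.). Final answer: 5.892e+21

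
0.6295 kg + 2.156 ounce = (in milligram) 0.6295 kg is already in kg. 1 ounce = 0.028349523 kg, so 2.156 ounce = 2.156 * 0.028349523 = 0.061121572 kg. Sum: 0.6295 + 0.061121572 = 0.69062157 kg. 1 milligram = 1e-06 kg, so 0.69062157 kg = 0.69062157 / 1e-06 = 690621.57 milligram ≈ 6.906e+05 milligram (4 s.f.). Final answer: 6.906e+05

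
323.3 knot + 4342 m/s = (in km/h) 1 knot = 0.51444444 m/s, so 323.3 knot = 323.3 * 0.51444444 = 166.31989 m/s. 4342 m/s is already in m/s. Sum: 166.31989 + 4342 = 4508.3199 m/s. 1 km/h = 0.27777778 m/s, so 4508.3199 m/s = 4508.3199 / 0.27777778 = 16229.952 km/h ≈ 1.623e+04 km/h (4 s.f.). Final answer: 1.623e+04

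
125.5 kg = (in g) 1 g = 0.001 kg, so 125.5 kg = 125.5 / 0.001 = 125500 g ≈ 1.255e+05 g (4 s.f.). Final answer: 1.255e+05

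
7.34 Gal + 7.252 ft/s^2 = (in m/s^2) 2.284. Check: 1 Gal = 0.01 m/s^2, so 7.34 Gal = 7.34 * 0.01 = 0.0734 m/s^2. 1 ft/s^2 = 0.3048 m/s^2, so 7.252 ft/s^2 = 7.252 * 0.3048 = 2.2104096 m/s^2. Sum: 0.0734 + 2.2104096 = 2.2838096 m/s^2. Result: 2.2838096 m/s^2 ≈ 2.284 m/s^2 (4 s.f.).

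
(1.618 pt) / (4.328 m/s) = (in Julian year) 4.179e-12. Check: 1 pt = 0.00035277778 m, so 1.618 pt = 1.618 * 0.00035277778 = 0.00057079444 m. 4.328 m/s is already in m/s. Combine: 0.00057079444 m / 4.328 m/s = 0.00013188411 s. 1 Julian year = 31557600 s, so 0.00013188411 s = 0.00013188411 / 31557600 = 4.1791554e-12 Julian year ≈ 4.179e-12 Julian year (4 s.f.).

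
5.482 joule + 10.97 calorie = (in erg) 5.482 joule = 5.482 J. 1 calorie = 4.184 J, so 10.97 calorie = 10.97 * 4.184 = 45.89848 J. Sum: 5.482 + 45.89848 = 51.38048 J. 1 erg = 1e-07 J, so 51.38048 J = 51.38048 / 1e-07 = 5.138048e+08 erg ≈ 5.138e+08 erg (4 s.f.). Final answer: 5.138e+08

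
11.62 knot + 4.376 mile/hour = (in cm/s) 793.4. Check: 1 knot = 0.51444444 m/s, so 11.62 knot = 11.62 * 0.51444444 = 5.9778444 m/s. 1 mile/hour = 0.44704 m/s, so 4.376 mile/hour = 4.376 * 0.44704 = 1.956247 m/s. Sum: 5.9778444 + 1.956247 = 7.9340915 m/s. 1 cm/s = 0.01 m/s, so 7.9340915 m/s = 7.9340915 / 0.01 = 793.40915 cm/s ≈ 793.4 cm/s (4 s.f.).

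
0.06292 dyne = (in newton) 1 dyne = 1e-05 N, so 0.06292 dyne = 0.06292 * 1e-05 = 6.292e-07 N. 6.292e-07 N = 6.292e-07 newton. Final answer: 6.292e-07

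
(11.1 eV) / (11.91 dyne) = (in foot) 4.899e-14. Check: 1 eV = 1.6021766e-19 J, so 11.1 eV = 11.1 * 1.6021766e-19 = 1.7784161e-18 J. 1 dyne = 1e-05 N, so 11.91 dyne = 11.91 * 1e-05 = 0.0001191 N. Combine: 1.7784161e-18 J / 0.0001191 N = 1.4932125e-14 m. 1 foot = 0.3048 m, so 1.4932125e-14 m = 1.4932125e-14 / 0.3048 = 4.8989911e-14 foot ≈ 4.899e-14 foot (4 s.f.).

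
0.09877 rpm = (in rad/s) 1 rpm = 0.10471976 rad/s, so 0.09877 rpm = 0.09877 * 0.10471976 = 0.01034317 rad/s. Result: 0.01034317 rad/s ≈ 0.01034 rad/s (4 s.f.). Final answer: 0.01034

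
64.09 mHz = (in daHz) 1 mHz = 0.001 Hz, so 64.09 mHz = 64.09 * 0.001 = 0.06409 Hz. 1 daHz = 10 Hz, so 0.06409 Hz = 0.06409 / 10 = 0.006409 daHz. Final answer: 0.006409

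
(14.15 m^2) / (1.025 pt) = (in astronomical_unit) 2.616e-07. Check: 14.15 m^2 is already in m^2. 1 pt = 0.00035277778 m, so 1.025 pt = 1.025 * 0.00035277778 = 0.00036159722 m. Combine: 14.15 m^2 / 0.00036159722 m = 39131.938 m. 1 astronomical_unit = 1.4959787e+11 m, so 39131.938 m = 39131.938 / 1.4959787e+11 = 2.6158085e-07 astronomical_unit ≈ 2.616e-07 astronomical_unit (4 s.f.).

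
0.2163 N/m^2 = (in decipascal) 0.2163 N/m^2 = 0.2163 Pa. 1 decipascal = 0.1 Pa, so 0.2163 Pa = 0.2163 / 0.1 = 2.163 decipascal. Final answer: 2.163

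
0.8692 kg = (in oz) 1 oz = 0.028349523 kg, so 0.8692 kg = 0.8692 / 0.028349523 = 30.660128 oz ≈ 30.66 oz (4 s.f.). Final answer: 30.66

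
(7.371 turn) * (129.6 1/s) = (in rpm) 1 turn = 6.2831853 rad, so 7.371 turn = 7.371 * 6.2831853 = 46.313359 rad. 129.6 1/s = 129.6 Hz. Combine: 46.313359 rad * 129.6 Hz = 6002.2113 rad/s. 1 rpm = 0.10471976 rad/s, so 6002.2113 rad/s = 6002.2113 / 0.10471976 = 57316.896 rpm ≈ 5.732e+04 rpm (4 s.f.). Final answer: 5.732e+04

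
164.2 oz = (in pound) 1 oz = 0.028349523 kg, so 164.2 oz = 164.2 * 0.028349523 = 4.6549917 kg. 1 pound = 0.45359237 kg, so 4.6549917 kg = 4.6549917 / 0.45359237 = 10.2625 pound ≈ 10.26 pound (4 s.f.). Final answer: 10.26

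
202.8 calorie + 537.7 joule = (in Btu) 1 calorie = 4.184 J, so 202.8 calorie = 202.8 * 4.184 = 848.5152 J. 537.7 joule = 537.7 J. Sum: 848.5152 + 537.7 = 1386.2152 J. 1 Btu = 1055.0559 J, so 1386.2152 J = 1386.2152 / 1055.0559 = 1.3138785 Btu ≈ 1.314 Btu (4 s.f.). Final answer: 1.314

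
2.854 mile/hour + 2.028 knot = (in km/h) 1 mile/hour = 0.44704 m/s, so 2.854 mile/hour = 2.854 * 0.44704 = 1.2758522 m/s. 1 knot = 0.51444444 m/s, so 2.028 knot = 2.028 * 0.51444444 = 1.0432933 m/s. Sum: 1.2758522 + 1.0432933 = 2.3191455 m/s. 1 km/h = 0.27777778 m/s, so 2.3191455 m/s = 2.3191455 / 0.27777778 = 8.3489238 km/h ≈ 8.349 km/h (4 s.f.). Final answer: 8.349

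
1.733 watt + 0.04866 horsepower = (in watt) 1.733 watt = 1.733 W. 1 horsepower = 745.69987 W, so 0.04866 horsepower = 0.04866 * 745.69987 = 36.285756 W. Sum: 1.733 + 36.285756 = 38.018756 W. 38.018756 W = 38.018756 watt ≈ 38.02 watt (4 s.f.). Final answer: 38.02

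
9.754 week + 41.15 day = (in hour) 2626. Check: 1 week = 604800 s, so 9.754 week = 9.754 * 604800 = 5899219.2 s. 1 day = 86400 s, so 41.15 day = 41.15 * 86400 = 3555360 s. Sum: 5899219.2 + 3555360 = 9454579.2 s. 1 hour = 3600 s, so 9454579.2 s = 9454579.2 / 3600 = 2626.272 hour ≈ 2626 hour (4 s.f.).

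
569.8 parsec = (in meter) 1.758e+19. Check: 1 parsec = 3.0856776e+16 m, so 569.8 parsec = 569.8 * 3.0856776e+16 = 1.7582191e+19 m. 1.7582191e+19 m = 1.7582191e+19 meter ≈ 1.758e+19 meter (4 s.f.).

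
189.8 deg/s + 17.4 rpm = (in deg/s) 294.2. Check: 1 deg/s = 0.017453293 rad/s, so 189.8 deg/s = 189.8 * 0.017453293 = 3.3126349 rad/s. 1 rpm = 0.10471976 rad/s, so 17.4 rpm = 17.4 * 0.10471976 = 1.8221237 rad/s. Sum: 3.3126349 + 1.8221237 = 5.1347587 rad/s. 1 deg/s = 0.017453293 rad/s, so 5.1347587 rad/s = 5.1347587 / 0.017453293 = 294.2 deg/s.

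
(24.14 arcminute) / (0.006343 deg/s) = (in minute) 1.057. Check: 1 arcminute = 0.00029088821 rad, so 24.14 arcminute = 24.14 * 0.00029088821 = 0.0070220414 rad. 1 deg/s = 0.017453293 rad/s, so 0.006343 deg/s = 0.006343 * 0.017453293 = 0.00011070623 rad/s. Combine: 0.0070220414 rad / 0.00011070623 rad/s = 63.429502 s. 1 minute = 60 s, so 63.429502 s = 63.429502 / 60 = 1.0571584 minute ≈ 1.057 minute (4 s.f.).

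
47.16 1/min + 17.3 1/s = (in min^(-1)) 1085. Check: 1 1/min = 0.016666667 Hz, so 47.16 1/min = 47.16 * 0.016666667 = 0.786 Hz. 17.3 1/s = 17.3 Hz. Sum: 0.786 + 17.3 = 18.086 Hz. 1 min^(-1) = 0.016666667 Hz, so 18.086 Hz = 18.086 / 0.016666667 = 1085.16 min^(-1) ≈ 1085 min^(-1) (4 s.f.).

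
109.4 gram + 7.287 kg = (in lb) 1 gram = 0.001 kg, so 109.4 gram = 109.4 * 0.001 = 0.1094 kg. 7.287 kg is already in kg. Sum: 0.1094 + 7.287 = 7.3964 kg. 1 lb = 0.45359237 kg, so 7.3964 kg = 7.3964 / 0.45359237 = 16.306271 lb ≈ 16.31 lb (4 s.f.). Final answer: 16.31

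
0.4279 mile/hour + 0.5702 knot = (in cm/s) 1 mile/hour = 0.44704 m/s, so 0.4279 mile/hour = 0.4279 * 0.44704 = 0.19128842 m/s. 1 knot = 0.51444444 m/s, so 0.5702 knot = 0.5702 * 0.51444444 = 0.29333622 m/s. Sum: 0.19128842 + 0.29333622 = 0.48462464 m/s. 1 cm/s = 0.01 m/s, so 0.48462464 m/s = 0.48462464 / 0.01 = 48.462464 cm/s ≈ 48.46 cm/s (4 s.f.). Final answer: 48.46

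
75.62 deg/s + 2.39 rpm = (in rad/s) 1 deg/s = 0.017453293 rad/s, so 75.62 deg/s = 75.62 * 0.017453293 = 1.319818 rad/s. 1 rpm = 0.10471976 rad/s, so 2.39 rpm = 2.39 * 0.10471976 = 0.25028021 rad/s. Sum: 1.319818 + 0.25028021 = 1.5700982 rad/s. Result: 1.5700982 rad/s ≈ 1.57 rad/s (4 s.f.). Final answer: 1.57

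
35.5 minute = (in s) 1 minute = 60 s, so 35.5 minute = 35.5 * 60 = 2130 s. Result: 2130 s. Final answer: 2130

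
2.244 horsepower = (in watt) 1673. Check: 1 horsepower = 745.69987 W, so 2.244 horsepower = 2.244 * 745.69987 = 1673.3505 W. 1673.3505 W = 1673.3505 watt ≈ 1673 watt (4 s.f.).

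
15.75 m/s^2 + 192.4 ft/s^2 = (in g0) 15.75 m/s^2 is already in m/s^2. 1 ft/s^2 = 0.3048 m/s^2, so 192.4 ft/s^2 = 192.4 * 0.3048 = 58.64352 m/s^2. Sum: 15.75 + 58.64352 = 74.39352 m/s^2. 1 g0 = 9.80665 m/s^2, so 74.39352 m/s^2 = 74.39352 / 9.80665 = 7.5860278 g0 ≈ 7.586 g0 (4 s.f.). Final answer: 7.586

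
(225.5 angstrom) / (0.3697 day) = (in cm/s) 7.06e-11. Check: 1 angstrom = 1e-10 m, so 225.5 angstrom = 225.5 * 1e-10 = 2.255e-08 m. 1 day = 86400 s, so 0.3697 day = 0.3697 * 86400 = 31942.08 s. Combine: 2.255e-08 m / 31942.08 s = 7.059653e-13 m/s. 1 cm/s = 0.01 m/s, so 7.059653e-13 m/s = 7.059653e-13 / 0.01 = 7.059653e-11 cm/s ≈ 7.06e-11 cm/s (4 s.f.).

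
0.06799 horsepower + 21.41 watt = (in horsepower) 0.0967. Check: 1 horsepower = 745.69987 W, so 0.06799 horsepower = 0.06799 * 745.69987 = 50.700134 W. 21.41 watt = 21.41 W. Sum: 50.700134 + 21.41 = 72.110134 W. 1 horsepower = 745.69987 W, so 72.110134 W = 72.110134 / 745.69987 = 0.096701283 horsepower ≈ 0.0967 horsepower (4 s.f.).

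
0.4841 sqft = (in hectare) 1 sqft = 0.09290304 m^2, so 0.4841 sqft = 0.4841 * 0.09290304 = 0.044974362 m^2. 1 hectare = 10000 m^2, so 0.044974362 m^2 = 0.044974362 / 10000 = 4.4974362e-06 hectare ≈ 4.497e-06 hectare (4 s.f.). Final answer: 4.497e-06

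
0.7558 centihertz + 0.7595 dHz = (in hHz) 1 centihertz = 0.01 Hz, so 0.7558 centihertz = 0.7558 * 0.01 = 0.007558 Hz. 1 dHz = 0.1 Hz, so 0.7595 dHz = 0.7595 * 0.1 = 0.07595 Hz. Sum: 0.007558 + 0.07595 = 0.083508 Hz. 1 hHz = 100 Hz, so 0.083508 Hz = 0.083508 / 100 = 0.00083508 hHz ≈ 0.0008351 hHz (4 s.f.). Final answer: 0.0008351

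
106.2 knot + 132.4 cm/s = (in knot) 108.8. Check: 1 knot = 0.51444444 m/s, so 106.2 knot = 106.2 * 0.51444444 = 54.634 m/s. 1 cm/s = 0.01 m/s, so 132.4 cm/s = 132.4 * 0.01 = 1.324 m/s. Sum: 54.634 + 1.324 = 55.958 m/s. 1 knot = 0.51444444 m/s, so 55.958 m/s = 55.958 / 0.51444444 = 108.77365 knot ≈ 108.8 knot (4 s.f.).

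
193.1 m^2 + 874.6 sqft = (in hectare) 193.1 m^2 is already in m^2. 1 sqft = 0.09290304 m^2, so 874.6 sqft = 874.6 * 0.09290304 = 81.252999 m^2. Sum: 193.1 + 81.252999 = 274.353 m^2. 1 hectare = 10000 m^2, so 274.353 m^2 = 274.353 / 10000 = 0.0274353 hectare ≈ 0.02744 hectare (4 s.f.). Final answer: 0.02744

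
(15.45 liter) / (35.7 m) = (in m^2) 0.0004328. Check: 1 liter = 0.001 m^3, so 15.45 liter = 15.45 * 0.001 = 0.01545 m^3. 35.7 m is already in m. Combine: 0.01545 m^3 / 35.7 m = 0.00043277311 m^2. Result: 0.00043277311 m^2 ≈ 0.0004328 m^2 (4 s.f.).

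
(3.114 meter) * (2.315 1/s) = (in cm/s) 720.9. Check: 3.114 meter = 3.114 m. 2.315 1/s = 2.315 Hz. Combine: 3.114 m * 2.315 Hz = 7.20891 m/s. 1 cm/s = 0.01 m/s, so 7.20891 m/s = 7.20891 / 0.01 = 720.891 cm/s ≈ 720.9 cm/s (4 s.f.).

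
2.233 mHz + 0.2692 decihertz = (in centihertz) 2.915. Check: 1 mHz = 0.001 Hz, so 2.233 mHz = 2.233 * 0.001 = 0.002233 Hz. 1 decihertz = 0.1 Hz, so 0.2692 decihertz = 0.2692 * 0.1 = 0.02692 Hz. Sum: 0.002233 + 0.02692 = 0.029153 Hz. 1 centihertz = 0.01 Hz, so 0.029153 Hz = 0.029153 / 0.01 = 2.9153 centihertz ≈ 2.915 centihertz (4 s.f.).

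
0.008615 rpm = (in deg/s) 1 rpm = 0.10471976 rad/s, so 0.008615 rpm = 0.008615 * 0.10471976 = 0.00090216069 rad/s. 1 deg/s = 0.017453293 rad/s, so 0.00090216069 rad/s = 0.00090216069 / 0.017453293 = 0.05169 deg/s. Final answer: 0.05169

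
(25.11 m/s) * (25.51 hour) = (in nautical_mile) 25.11 m/s is already in m/s. 1 hour = 3600 s, so 25.51 hour = 25.51 * 3600 = 91836 s. Combine: 25.11 m/s * 91836 s = 2306002 m. 1 nautical_mile = 1852 m, so 2306002 m = 2306002 / 1852 = 1245.1414 nautical_mile ≈ 1245 nautical_mile (4 s.f.). Final answer: 1245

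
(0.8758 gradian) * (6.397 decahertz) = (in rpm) 8.404. Check: 1 gradian = 0.015707963 rad, so 0.8758 gradian = 0.8758 * 0.015707963 = 0.013757034 rad. 1 decahertz = 10 Hz, so 6.397 decahertz = 6.397 * 10 = 63.97 Hz. Combine: 0.013757034 rad * 63.97 Hz = 0.88003748 rad/s. 1 rpm = 0.10471976 rad/s, so 0.88003748 rad/s = 0.88003748 / 0.10471976 = 8.4037389 rpm ≈ 8.404 rpm (4 s.f.).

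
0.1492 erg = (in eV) 9.312e+10. Check: 1 erg = 1e-07 J, so 0.1492 erg = 0.1492 * 1e-07 = 1.492e-08 J. 1 eV = 1.6021766e-19 J, so 1.492e-08 J = 1.492e-08 / 1.6021766e-19 = 9.3123315e+10 eV ≈ 9.312e+10 eV (4 s.f.).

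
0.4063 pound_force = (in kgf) 0.1843. Check: 1 pound_force = 4.4482216 N, so 0.4063 pound_force = 0.4063 * 4.4482216 = 1.8073124 N. 1 kgf = 9.80665 N, so 1.8073124 N = 1.8073124 / 9.80665 = 0.18429458 kgf ≈ 0.1843 kgf (4 s.f.).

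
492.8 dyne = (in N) 1 dyne = 1e-05 N, so 492.8 dyne = 492.8 * 1e-05 = 0.004928 N. Result: 0.004928 N. Final answer: 0.004928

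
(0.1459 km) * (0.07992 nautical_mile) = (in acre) 5.336. Check: 1 km = 1000 m, so 0.1459 km = 0.1459 * 1000 = 145.9 m. 1 nautical_mile = 1852 m, so 0.07992 nautical_mile = 0.07992 * 1852 = 148.01184 m. Combine: 145.9 m * 148.01184 m = 21594.927 m^2. 1 acre = 4046.8564 m^2, so 21594.927 m^2 = 21594.927 / 4046.8564 = 5.3362228 acre ≈ 5.336 acre (4 s.f.).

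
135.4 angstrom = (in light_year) 1.431e-24. Check: 1 angstrom = 1e-10 m, so 135.4 angstrom = 135.4 * 1e-10 = 1.354e-08 m. 1 light_year = 9.4607305e+15 m, so 1.354e-08 m = 1.354e-08 / 9.4607305e+15 = 1.4311791e-24 light_year ≈ 1.431e-24 light_year (4 s.f.).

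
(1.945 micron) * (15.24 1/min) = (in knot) 9.603e-07. Check: 1 micron = 1e-06 m, so 1.945 micron = 1.945 * 1e-06 = 1.945e-06 m. 1 1/min = 0.016666667 Hz, so 15.24 1/min = 15.24 * 0.016666667 = 0.254 Hz. Combine: 1.945e-06 m * 0.254 Hz = 4.9403e-07 m/s. 1 knot = 0.51444444 m/s, so 4.9403e-07 m/s = 4.9403e-07 / 0.51444444 = 9.6031749e-07 knot ≈ 9.603e-07 knot (4 s.f.).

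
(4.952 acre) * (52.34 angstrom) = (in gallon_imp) 0.02307. Check: 1 acre = 4046.8564 m^2, so 4.952 acre = 4.952 * 4046.8564 = 20040.033 m^2. 1 angstrom = 1e-10 m, so 52.34 angstrom = 52.34 * 1e-10 = 5.234e-09 m. Combine: 20040.033 m^2 * 5.234e-09 m = 0.00010488953 m^3. 1 gallon_imp = 0.00454609 m^3, so 0.00010488953 m^3 = 0.00010488953 / 0.00454609 = 0.023072472 gallon_imp ≈ 0.02307 gallon_imp (4 s.f.).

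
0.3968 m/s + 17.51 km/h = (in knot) 0.3968 m/s is already in m/s. 1 km/h = 0.27777778 m/s, so 17.51 km/h = 17.51 * 0.27777778 = 4.8638889 m/s. Sum: 0.3968 + 4.8638889 = 5.2606889 m/s. 1 knot = 0.51444444 m/s, so 5.2606889 m/s = 5.2606889 / 0.51444444 = 10.225961 knot ≈ 10.23 knot (4 s.f.). Final answer: 10.23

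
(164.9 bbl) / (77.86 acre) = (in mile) 1 bbl = 0.15898729 m^3, so 164.9 bbl = 164.9 * 0.15898729 = 26.217005 m^3. 1 acre = 4046.8564 m^2, so 77.86 acre = 77.86 * 4046.8564 = 315088.24 m^2. Combine: 26.217005 m^3 / 315088.24 m^2 = 8.3205279e-05 m. 1 mile = 1609.344 m, so 8.3205279e-05 m = 8.3205279e-05 / 1609.344 = 5.1701363e-08 mile ≈ 5.17e-08 mile (4 s.f.). Final answer: 5.17e-08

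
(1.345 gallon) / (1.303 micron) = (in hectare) 1 gallon = 0.0037854118 m^3, so 1.345 gallon = 1.345 * 0.0037854118 = 0.0050913788 m^3. 1 micron = 1e-06 m, so 1.303 micron = 1.303 * 1e-06 = 1.303e-06 m. Combine: 0.0050913788 m^3 / 1.303e-06 m = 3907.4281 m^2. 1 hectare = 10000 m^2, so 3907.4281 m^2 = 3907.4281 / 10000 = 0.39074281 hectare ≈ 0.3907 hectare (4 s.f.). Final answer: 0.3907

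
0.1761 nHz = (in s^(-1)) 1.761e-10. Check: 1 nHz = 1e-09 Hz, so 0.1761 nHz = 0.1761 * 1e-09 = 1.761e-10 Hz. 1.761e-10 Hz = 1.761e-10 s^(-1).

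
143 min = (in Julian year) 0.0002719. Check: 1 min = 60 s, so 143 min = 143 * 60 = 8580 s. 1 Julian year = 31557600 s, so 8580 s = 8580 / 31557600 = 0.00027188379 Julian year ≈ 0.0002719 Julian year (4 s.f.).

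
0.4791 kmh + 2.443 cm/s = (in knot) 1 kmh = 0.27777778 m/s, so 0.4791 kmh = 0.4791 * 0.27777778 = 0.13308333 m/s. 1 cm/s = 0.01 m/s, so 2.443 cm/s = 2.443 * 0.01 = 0.02443 m/s. Sum: 0.13308333 + 0.02443 = 0.15751333 m/s. 1 knot = 0.51444444 m/s, so 0.15751333 m/s = 0.15751333 / 0.51444444 = 0.30618143 knot ≈ 0.3062 knot (4 s.f.). Final answer: 0.3062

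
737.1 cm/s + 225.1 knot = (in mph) 275.5. Check: 1 cm/s = 0.01 m/s, so 737.1 cm/s = 737.1 * 0.01 = 7.371 m/s. 1 knot = 0.51444444 m/s, so 225.1 knot = 225.1 * 0.51444444 = 115.80144 m/s. Sum: 7.371 + 115.80144 = 123.17244 m/s. 1 mph = 0.44704 m/s, so 123.17244 m/s = 123.17244 / 0.44704 = 275.52891 mph ≈ 275.5 mph (4 s.f.).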